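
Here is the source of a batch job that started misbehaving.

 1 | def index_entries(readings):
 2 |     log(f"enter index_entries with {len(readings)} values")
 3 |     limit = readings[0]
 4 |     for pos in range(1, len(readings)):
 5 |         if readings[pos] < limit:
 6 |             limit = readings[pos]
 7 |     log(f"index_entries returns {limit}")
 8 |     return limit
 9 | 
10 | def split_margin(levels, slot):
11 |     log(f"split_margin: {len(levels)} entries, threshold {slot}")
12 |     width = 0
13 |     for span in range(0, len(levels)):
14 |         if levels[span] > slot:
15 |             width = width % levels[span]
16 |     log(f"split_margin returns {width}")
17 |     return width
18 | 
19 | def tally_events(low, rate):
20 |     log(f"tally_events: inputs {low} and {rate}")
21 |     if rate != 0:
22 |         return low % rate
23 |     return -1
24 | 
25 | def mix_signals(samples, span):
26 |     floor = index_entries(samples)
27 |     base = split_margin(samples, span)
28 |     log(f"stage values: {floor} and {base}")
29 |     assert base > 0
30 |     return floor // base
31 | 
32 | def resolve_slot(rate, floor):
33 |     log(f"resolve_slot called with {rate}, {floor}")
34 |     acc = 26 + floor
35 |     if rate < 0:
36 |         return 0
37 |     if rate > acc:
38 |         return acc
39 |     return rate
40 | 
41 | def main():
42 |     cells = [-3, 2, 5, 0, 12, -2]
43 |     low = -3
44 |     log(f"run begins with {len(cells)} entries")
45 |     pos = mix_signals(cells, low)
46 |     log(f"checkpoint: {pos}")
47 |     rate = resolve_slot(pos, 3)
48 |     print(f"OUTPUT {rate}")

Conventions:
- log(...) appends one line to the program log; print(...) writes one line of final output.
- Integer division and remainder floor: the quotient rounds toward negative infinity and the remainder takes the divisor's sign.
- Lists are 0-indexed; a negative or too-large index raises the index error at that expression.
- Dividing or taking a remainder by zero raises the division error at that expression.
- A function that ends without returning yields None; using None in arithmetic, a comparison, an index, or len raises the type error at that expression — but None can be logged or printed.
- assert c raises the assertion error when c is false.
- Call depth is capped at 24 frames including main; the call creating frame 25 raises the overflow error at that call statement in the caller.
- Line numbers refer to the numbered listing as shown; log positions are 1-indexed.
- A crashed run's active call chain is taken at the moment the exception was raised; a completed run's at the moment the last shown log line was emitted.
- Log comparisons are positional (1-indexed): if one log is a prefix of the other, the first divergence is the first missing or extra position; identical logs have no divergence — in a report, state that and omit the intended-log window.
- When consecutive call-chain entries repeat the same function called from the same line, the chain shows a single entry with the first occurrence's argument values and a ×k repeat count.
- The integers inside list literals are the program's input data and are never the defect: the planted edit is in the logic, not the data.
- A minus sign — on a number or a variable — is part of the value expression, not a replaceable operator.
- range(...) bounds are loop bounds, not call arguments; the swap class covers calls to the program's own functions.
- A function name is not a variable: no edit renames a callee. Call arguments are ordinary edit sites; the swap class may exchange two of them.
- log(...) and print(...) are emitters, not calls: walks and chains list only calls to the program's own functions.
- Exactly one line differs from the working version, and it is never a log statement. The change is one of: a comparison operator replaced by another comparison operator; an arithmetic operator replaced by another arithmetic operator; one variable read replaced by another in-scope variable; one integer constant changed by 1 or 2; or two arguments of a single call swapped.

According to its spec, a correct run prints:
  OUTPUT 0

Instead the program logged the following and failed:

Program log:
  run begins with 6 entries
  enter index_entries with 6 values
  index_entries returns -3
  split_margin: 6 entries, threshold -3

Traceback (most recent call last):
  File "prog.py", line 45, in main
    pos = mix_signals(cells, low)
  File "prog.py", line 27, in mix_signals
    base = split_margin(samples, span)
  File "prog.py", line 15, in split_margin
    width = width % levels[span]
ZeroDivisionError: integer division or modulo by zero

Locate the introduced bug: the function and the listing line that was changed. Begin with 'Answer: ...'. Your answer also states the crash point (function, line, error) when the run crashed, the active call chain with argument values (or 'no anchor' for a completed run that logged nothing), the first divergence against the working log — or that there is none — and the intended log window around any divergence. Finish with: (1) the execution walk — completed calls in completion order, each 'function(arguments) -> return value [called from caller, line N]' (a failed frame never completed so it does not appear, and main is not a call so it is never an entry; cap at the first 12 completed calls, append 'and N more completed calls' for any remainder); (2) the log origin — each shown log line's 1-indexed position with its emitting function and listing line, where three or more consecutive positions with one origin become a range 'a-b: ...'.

Answer: the defect is in split_margin at line 15.
Key fact: The log ends early — 4 lines, where the working version next logs 'split_margin returns 17'.
Crash: split_margin, line 15, ZeroDivisionError.
Call chain: main -> mix_signals([-3, 2, 5, 0, 12, -2], -3) (called at line 45) -> split_margin([-3, 2, 5, 0, 12, -2], -3) (called at line 27).
First divergence: position 5 — the faulty run's log ends after 4 lines; the working version continues with 'split_margin returns 17'.
Intended log window:
  3: index_entries returns -3
  4: split_margin: 6 entries, threshold -3
  5: split_margin returns 17
  6: stage values: -3 and 17
Execution walk:
  index_entries([-3, 2, 5, 0, 12, -2]) -> -3  [called from mix_signals, line 26]
Origin of each log line:
  1: from main, line 44
  2: from index_entries, line 2
  3: from index_entries, line 7
  4: from split_margin, line 11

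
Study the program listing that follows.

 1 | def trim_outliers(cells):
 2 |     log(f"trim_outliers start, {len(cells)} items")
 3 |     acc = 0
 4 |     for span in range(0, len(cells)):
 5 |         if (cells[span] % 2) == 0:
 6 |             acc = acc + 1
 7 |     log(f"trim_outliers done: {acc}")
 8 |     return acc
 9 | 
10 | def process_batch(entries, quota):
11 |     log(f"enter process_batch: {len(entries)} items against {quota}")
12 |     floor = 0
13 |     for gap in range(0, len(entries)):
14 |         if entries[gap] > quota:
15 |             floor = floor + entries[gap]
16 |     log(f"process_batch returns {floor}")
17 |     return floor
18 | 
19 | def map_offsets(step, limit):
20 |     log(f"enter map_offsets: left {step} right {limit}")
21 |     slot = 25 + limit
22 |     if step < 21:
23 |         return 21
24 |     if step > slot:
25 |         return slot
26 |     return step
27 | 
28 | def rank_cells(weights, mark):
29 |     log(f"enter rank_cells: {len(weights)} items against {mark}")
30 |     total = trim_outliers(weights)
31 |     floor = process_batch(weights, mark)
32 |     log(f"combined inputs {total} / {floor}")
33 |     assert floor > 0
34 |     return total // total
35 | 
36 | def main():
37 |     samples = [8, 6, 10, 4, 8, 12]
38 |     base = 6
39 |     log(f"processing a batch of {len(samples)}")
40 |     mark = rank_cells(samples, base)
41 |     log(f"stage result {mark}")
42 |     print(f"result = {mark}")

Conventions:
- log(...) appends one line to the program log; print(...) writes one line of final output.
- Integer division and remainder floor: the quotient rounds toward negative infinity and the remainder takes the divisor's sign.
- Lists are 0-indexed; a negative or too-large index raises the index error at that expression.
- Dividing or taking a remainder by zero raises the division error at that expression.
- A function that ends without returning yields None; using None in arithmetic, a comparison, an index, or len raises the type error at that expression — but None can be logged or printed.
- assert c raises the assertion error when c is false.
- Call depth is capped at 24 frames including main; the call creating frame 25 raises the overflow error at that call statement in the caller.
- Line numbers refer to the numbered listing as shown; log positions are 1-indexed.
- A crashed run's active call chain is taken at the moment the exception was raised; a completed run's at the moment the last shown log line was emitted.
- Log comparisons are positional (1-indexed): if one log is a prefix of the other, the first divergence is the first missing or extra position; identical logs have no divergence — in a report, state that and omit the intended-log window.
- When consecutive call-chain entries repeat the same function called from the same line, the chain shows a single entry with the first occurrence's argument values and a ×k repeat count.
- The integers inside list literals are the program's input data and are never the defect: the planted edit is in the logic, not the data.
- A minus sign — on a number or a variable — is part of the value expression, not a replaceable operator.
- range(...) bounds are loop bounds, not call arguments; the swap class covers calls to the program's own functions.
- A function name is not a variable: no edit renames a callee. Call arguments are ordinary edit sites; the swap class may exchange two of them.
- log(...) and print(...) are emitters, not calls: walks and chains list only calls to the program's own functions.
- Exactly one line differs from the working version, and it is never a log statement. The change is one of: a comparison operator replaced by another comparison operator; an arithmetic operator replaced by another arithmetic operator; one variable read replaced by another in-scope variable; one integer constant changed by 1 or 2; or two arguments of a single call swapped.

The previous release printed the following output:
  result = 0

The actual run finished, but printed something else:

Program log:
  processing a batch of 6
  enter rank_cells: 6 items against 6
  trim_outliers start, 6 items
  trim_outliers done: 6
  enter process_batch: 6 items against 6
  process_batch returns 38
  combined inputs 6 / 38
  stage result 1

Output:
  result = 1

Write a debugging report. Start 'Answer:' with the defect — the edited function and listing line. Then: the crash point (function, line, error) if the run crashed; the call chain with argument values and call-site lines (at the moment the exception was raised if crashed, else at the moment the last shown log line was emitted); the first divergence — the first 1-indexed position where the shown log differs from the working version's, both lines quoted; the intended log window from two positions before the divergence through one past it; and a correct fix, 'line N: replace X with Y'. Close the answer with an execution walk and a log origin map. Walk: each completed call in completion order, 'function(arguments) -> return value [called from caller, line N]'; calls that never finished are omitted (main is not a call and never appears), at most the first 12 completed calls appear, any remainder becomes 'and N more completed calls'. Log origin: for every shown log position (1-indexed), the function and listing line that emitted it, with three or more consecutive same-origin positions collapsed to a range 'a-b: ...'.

Answer: the defect is in rank_cells at line 34.
The tell: Position 8 is the first bad log line: 'stage result 1' should read 'stage result 0'.
Call chain: main.
First divergence: position 8 — the shown line 'stage result 1' should read 'stage result 0'.
Intended log window:
  6: process_batch returns 38
  7: combined inputs 6 / 38
  8: stage result 0
Execution walk:
  trim_outliers([8, 6, 10, 4, 8, 12]) -> 6  [called from rank_cells, line 30]
  process_batch([8, 6, 10, 4, 8, 12], 6) -> 38  [called from rank_cells, line 31]
  rank_cells([8, 6, 10, 4, 8, 12], 6) -> 1  [called from main, line 40]
Log line origins:
  1: logged in main at line 39
  2: logged in rank_cells at line 29
  3: logged in trim_outliers at line 2
  4: logged in trim_outliers at line 7
  5: logged in process_batch at line 11
  6: logged in process_batch at line 16
  7: logged in rank_cells at line 32
  8: logged in main at line 41
A correct fix: line 34: replace `total // total` with `total // floor`.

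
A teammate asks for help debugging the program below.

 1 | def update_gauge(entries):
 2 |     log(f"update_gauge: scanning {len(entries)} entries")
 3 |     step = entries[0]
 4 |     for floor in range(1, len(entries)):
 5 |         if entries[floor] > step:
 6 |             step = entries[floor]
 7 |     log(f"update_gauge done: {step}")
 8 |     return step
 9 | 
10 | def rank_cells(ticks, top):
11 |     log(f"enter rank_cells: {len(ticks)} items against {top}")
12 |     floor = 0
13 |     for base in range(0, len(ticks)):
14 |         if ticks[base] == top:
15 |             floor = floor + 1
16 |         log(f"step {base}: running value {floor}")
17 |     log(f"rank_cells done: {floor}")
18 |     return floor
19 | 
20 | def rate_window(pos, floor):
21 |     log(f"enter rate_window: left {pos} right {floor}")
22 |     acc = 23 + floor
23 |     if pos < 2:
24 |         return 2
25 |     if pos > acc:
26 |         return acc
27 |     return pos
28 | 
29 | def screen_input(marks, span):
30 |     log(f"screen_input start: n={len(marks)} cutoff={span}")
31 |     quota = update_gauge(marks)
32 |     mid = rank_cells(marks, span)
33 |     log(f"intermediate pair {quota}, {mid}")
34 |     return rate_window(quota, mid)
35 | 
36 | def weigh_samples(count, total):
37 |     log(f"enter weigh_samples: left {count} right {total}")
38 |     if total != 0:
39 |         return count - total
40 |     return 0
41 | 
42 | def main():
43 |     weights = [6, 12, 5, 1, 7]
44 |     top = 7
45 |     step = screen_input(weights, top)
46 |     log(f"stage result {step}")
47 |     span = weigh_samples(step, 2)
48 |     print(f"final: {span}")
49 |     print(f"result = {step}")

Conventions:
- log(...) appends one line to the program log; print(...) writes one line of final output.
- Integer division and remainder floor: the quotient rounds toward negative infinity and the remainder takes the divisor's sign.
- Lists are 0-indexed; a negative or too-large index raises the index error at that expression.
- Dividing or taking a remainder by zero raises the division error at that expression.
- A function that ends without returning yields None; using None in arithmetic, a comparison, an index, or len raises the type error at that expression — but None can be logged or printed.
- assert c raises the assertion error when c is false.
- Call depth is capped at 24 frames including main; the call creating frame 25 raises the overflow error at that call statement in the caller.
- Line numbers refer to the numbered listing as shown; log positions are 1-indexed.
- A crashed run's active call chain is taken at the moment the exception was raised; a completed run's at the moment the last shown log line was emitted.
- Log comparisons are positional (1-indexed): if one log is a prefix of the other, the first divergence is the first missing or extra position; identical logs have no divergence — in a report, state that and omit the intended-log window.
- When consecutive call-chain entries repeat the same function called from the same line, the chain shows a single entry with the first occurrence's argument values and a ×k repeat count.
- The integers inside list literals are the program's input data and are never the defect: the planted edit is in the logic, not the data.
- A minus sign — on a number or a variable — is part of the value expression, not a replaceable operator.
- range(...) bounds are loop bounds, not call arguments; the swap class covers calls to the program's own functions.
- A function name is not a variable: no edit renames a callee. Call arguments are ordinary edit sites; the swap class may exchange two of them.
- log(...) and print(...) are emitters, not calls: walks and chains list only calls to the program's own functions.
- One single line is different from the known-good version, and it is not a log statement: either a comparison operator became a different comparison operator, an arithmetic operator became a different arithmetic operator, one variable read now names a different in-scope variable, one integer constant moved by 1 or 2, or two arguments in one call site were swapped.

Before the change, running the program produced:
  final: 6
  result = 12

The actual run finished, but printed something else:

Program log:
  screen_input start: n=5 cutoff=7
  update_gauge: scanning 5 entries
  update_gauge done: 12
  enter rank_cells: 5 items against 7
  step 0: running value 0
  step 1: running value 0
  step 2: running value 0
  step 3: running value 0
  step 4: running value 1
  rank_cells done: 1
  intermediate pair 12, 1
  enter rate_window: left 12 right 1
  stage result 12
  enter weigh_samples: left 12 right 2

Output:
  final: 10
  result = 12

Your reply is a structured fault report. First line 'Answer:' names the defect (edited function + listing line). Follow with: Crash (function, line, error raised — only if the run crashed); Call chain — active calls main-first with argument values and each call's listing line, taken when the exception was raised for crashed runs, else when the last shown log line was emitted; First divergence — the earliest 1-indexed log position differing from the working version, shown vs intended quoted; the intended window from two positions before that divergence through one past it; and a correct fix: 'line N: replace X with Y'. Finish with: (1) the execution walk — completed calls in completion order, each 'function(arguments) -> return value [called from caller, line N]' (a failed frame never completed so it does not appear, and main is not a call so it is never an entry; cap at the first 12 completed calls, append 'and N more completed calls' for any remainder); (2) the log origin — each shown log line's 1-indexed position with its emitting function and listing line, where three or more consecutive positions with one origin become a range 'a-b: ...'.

Answer: the defect is in weigh_samples at line 39.
Key observation: No log line changed; the fault shows up purely in the output.
Call chain: main -> weigh_samples(12, 2) (called at line 47).
First divergence: none; the two logs match at every position.
Execution walk:
  update_gauge([6, 12, 5, 1, 7]) -> 12  [called from screen_input, line 31]
  rank_cells([6, 12, 5, 1, 7], 7) -> 1  [called from screen_input, line 32]
  rate_window(12, 1) -> 12  [called from screen_input, line 34]
  screen_input([6, 12, 5, 1, 7], 7) -> 12  [called from main, line 45]
  weigh_samples(12, 2) -> 10  [called from main, line 47]
Log origins:
  1 — screen_input, line 30
  2 — update_gauge, line 2
  3 — update_gauge, line 7
  4 — rank_cells, line 11
  5-9 — rank_cells, line 16
  10 — rank_cells, line 17
  11 — screen_input, line 33
  12 — rate_window, line 21
  13 — main, line 46
  14 — weigh_samples, line 37
A correct fix: line 39: replace `-` with `//`.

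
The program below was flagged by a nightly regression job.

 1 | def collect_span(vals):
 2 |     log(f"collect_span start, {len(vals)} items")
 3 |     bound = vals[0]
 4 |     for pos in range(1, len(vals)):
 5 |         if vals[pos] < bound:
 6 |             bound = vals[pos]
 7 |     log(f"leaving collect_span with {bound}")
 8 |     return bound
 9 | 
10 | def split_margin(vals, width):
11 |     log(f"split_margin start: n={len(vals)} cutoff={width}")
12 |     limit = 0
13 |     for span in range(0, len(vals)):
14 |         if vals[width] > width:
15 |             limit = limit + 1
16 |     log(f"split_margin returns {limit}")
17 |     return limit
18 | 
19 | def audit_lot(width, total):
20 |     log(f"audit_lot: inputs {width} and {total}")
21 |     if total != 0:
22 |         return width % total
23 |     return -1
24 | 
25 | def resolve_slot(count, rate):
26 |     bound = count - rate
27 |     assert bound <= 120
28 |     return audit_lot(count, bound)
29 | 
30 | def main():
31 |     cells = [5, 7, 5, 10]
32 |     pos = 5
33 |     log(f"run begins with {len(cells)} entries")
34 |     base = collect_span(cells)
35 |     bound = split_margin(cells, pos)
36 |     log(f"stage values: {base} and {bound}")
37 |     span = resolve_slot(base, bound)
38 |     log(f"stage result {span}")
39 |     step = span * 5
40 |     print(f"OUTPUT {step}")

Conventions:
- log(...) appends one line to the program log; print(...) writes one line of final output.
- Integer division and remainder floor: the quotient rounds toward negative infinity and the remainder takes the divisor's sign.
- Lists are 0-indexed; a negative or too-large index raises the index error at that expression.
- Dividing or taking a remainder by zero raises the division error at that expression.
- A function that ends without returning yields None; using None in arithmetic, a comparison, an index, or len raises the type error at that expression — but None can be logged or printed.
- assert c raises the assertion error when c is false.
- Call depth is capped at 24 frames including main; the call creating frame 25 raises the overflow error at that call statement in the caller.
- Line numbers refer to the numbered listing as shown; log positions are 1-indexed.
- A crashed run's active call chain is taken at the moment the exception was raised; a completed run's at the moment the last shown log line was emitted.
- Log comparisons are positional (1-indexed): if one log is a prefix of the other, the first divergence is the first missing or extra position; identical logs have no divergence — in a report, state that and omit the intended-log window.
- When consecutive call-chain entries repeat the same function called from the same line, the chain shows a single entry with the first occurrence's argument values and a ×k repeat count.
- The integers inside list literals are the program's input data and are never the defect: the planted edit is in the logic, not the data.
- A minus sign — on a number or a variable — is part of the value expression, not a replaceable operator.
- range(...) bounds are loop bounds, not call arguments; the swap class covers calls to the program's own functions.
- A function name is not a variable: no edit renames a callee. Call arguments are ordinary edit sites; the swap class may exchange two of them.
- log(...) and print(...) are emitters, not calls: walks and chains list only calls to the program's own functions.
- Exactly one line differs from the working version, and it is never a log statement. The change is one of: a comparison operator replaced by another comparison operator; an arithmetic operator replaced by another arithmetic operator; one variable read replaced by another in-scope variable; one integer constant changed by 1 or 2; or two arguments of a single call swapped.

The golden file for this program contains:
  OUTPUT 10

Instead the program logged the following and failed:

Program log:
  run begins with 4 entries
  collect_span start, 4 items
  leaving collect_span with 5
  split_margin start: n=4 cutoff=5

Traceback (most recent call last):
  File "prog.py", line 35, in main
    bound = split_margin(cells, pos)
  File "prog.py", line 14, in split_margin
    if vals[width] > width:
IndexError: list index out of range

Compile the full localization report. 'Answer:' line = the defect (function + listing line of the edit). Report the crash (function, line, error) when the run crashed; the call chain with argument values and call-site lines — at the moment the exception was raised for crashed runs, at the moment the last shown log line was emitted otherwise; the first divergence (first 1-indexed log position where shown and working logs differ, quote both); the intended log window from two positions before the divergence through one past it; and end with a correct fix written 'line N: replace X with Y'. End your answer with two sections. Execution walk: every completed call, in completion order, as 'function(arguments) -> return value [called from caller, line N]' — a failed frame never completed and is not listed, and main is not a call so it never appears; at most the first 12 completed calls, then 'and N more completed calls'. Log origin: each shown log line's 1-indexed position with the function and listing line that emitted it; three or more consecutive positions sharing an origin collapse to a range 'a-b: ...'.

Answer: the defect is in split_margin at line 14.
Core observation: The shown log is a 4-line prefix of the intended one, whose next entry is 'split_margin returns 2'.
Crash: split_margin, line 14, IndexError.
Call chain: main -> split_margin([5, 7, 5, 10], 5) (called at line 35).
First divergence: position 5; the shown log stops at 4 lines while the working version next logs 'split_margin returns 2'.
Intended log window:
  3: leaving collect_span with 5
  4: split_margin start: n=4 cutoff=5
  5: split_margin returns 2
  6: stage values: 5 and 2
Execution walk:
  collect_span([5, 7, 5, 10]) -> 5  [called from main, line 34]
Origin of each log line:
  1: logged in main at line 33
  2: logged in collect_span at line 2
  3: logged in collect_span at line 7
  4: logged in split_margin at line 11
A correct fix: line 14: replace `vals[width]` with `vals[span]`.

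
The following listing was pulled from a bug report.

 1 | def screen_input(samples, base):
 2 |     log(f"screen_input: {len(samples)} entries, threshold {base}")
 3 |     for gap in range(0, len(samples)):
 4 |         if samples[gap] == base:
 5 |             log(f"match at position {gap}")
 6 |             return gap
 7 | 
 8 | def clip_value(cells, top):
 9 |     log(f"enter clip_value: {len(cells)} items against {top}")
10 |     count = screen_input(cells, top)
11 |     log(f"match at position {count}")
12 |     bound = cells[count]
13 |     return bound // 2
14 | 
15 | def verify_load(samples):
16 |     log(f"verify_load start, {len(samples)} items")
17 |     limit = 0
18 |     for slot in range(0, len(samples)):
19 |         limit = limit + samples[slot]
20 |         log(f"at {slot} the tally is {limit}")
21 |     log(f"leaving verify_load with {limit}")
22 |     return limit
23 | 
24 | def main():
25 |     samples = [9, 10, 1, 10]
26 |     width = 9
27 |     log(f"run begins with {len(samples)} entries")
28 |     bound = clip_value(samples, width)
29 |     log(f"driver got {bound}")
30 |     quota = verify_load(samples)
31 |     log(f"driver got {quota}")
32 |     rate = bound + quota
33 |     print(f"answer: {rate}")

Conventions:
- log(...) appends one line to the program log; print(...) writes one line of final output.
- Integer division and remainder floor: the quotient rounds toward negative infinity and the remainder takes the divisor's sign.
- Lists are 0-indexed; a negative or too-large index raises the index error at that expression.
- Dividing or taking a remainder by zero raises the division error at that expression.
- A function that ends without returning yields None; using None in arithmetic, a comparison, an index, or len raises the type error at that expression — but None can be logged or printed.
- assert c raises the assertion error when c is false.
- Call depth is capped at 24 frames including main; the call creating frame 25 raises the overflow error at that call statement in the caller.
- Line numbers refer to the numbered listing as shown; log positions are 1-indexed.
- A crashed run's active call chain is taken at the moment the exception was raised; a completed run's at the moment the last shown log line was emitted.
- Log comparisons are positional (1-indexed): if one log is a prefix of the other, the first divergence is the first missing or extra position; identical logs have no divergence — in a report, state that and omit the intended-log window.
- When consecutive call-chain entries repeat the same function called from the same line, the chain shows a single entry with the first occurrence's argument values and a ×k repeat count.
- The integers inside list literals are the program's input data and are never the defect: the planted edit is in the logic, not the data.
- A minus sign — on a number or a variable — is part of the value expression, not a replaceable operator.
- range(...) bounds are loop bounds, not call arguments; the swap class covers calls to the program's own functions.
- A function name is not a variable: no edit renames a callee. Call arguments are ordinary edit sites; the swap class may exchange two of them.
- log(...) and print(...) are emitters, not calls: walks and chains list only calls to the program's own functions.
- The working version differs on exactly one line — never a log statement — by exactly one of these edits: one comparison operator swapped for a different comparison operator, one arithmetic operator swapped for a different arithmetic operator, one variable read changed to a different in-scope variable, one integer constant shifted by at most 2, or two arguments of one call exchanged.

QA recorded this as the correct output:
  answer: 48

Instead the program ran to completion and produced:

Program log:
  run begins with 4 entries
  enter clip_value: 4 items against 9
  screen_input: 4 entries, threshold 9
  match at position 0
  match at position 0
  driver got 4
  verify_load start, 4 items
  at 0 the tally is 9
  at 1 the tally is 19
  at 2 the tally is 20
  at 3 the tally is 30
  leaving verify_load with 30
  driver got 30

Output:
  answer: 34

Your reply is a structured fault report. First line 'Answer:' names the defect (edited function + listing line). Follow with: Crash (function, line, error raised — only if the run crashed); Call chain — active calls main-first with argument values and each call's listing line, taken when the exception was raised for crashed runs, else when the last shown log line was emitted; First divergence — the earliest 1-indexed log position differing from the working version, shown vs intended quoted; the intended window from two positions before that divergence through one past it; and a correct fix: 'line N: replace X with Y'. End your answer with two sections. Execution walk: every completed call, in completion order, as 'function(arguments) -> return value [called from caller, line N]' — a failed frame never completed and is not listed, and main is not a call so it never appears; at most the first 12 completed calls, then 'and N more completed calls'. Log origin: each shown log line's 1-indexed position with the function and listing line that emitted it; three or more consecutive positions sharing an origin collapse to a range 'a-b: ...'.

Answer: the defect is in clip_value at line 13.
The tell: Log line 6 is where behavior first shows: 'driver got 4' appears instead of 'driver got 18'.
Call chain: main.
First divergence: position 6 — the shown line 'driver got 4' should read 'driver got 18'.
Intended log window:
  4: match at position 0
  5: match at position 0
  6: driver got 18
  7: verify_load start, 4 items
Execution walk:
  screen_input([9, 10, 1, 10], 9) -> 0  [called from clip_value, line 10]
  clip_value([9, 10, 1, 10], 9) -> 4  [called from main, line 28]
  verify_load([9, 10, 1, 10]) -> 30  [called from main, line 30]
Log origins:
  1: emitted by main (line 27)
  2: emitted by clip_value (line 9)
  3: emitted by screen_input (line 2)
  4: emitted by screen_input (line 5)
  5: emitted by clip_value (line 11)
  6: emitted by main (line 29)
  7: emitted by verify_load (line 16)
  8-11: emitted by verify_load (line 20)
  12: emitted by verify_load (line 21)
  13: emitted by main (line 31)
A correct fix: line 13: replace `//` with `*`.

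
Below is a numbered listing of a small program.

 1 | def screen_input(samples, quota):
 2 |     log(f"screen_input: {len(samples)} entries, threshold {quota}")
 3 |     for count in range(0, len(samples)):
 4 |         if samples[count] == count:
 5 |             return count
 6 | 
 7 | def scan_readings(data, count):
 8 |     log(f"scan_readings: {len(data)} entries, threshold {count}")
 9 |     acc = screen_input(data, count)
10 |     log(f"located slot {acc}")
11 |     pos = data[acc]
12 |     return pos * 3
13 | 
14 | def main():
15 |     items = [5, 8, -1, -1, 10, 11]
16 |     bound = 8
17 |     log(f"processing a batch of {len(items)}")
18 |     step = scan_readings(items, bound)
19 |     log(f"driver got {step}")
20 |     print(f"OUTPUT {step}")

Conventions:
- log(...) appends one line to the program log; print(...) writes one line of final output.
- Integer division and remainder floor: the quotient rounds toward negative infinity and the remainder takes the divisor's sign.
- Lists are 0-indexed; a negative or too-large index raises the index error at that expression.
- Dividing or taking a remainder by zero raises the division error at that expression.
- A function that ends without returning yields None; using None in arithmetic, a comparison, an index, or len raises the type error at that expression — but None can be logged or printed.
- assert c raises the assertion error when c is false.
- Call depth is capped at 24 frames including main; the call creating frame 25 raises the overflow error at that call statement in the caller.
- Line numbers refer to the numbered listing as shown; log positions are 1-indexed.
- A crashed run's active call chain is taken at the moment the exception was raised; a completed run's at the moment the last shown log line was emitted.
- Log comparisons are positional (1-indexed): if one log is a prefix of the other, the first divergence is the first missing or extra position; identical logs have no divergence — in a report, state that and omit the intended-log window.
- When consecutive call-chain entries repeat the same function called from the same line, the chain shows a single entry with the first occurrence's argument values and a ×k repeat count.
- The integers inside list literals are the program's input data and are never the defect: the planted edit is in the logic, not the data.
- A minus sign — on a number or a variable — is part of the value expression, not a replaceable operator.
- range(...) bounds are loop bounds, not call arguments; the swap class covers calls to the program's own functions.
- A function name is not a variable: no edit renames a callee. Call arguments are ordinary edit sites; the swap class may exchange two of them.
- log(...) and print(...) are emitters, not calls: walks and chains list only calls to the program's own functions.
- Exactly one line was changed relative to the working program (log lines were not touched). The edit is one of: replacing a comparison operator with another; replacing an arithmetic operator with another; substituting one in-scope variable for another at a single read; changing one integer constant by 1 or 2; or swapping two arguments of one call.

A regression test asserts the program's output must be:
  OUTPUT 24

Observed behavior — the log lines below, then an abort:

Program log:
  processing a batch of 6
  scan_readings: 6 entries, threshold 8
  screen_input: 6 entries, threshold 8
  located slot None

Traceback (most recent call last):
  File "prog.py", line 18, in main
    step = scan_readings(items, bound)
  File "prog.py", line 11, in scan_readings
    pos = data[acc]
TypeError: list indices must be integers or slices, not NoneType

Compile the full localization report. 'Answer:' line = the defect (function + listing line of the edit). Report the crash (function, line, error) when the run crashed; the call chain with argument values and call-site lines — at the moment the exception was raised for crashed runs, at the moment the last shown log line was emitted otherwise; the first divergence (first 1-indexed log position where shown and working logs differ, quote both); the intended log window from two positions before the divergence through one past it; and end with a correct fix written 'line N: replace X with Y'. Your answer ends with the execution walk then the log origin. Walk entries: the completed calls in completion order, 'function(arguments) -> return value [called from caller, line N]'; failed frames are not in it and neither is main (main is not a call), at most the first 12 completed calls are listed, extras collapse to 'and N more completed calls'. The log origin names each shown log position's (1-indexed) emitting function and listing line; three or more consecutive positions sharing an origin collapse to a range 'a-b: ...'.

Answer: the defect is in screen_input at line 4.
Key fact: The earliest visible damage is log position 4 — 'located slot None' rather than the intended 'located slot 1'.
Crash: scan_readings, line 11, TypeError.
Call chain: main -> scan_readings([5, 8, -1, -1, 10, 11], 8) (called at line 18).
First divergence: position 4 — shown 'located slot None', intended 'located slot 1'.
Intended log window:
  2: scan_readings: 6 entries, threshold 8
  3: screen_input: 6 entries, threshold 8
  4: located slot 1
  5: driver got 24
Execution walk:
  screen_input([5, 8, -1, -1, 10, 11], 8) -> None  [called from scan_readings, line 9]
Log origin:
  1: logged in main at line 17
  2: logged in scan_readings at line 8
  3: logged in screen_input at line 2
  4: logged in scan_readings at line 10
A correct fix: line 4: replace `samples[count] == count` with `samples[count] == quota`.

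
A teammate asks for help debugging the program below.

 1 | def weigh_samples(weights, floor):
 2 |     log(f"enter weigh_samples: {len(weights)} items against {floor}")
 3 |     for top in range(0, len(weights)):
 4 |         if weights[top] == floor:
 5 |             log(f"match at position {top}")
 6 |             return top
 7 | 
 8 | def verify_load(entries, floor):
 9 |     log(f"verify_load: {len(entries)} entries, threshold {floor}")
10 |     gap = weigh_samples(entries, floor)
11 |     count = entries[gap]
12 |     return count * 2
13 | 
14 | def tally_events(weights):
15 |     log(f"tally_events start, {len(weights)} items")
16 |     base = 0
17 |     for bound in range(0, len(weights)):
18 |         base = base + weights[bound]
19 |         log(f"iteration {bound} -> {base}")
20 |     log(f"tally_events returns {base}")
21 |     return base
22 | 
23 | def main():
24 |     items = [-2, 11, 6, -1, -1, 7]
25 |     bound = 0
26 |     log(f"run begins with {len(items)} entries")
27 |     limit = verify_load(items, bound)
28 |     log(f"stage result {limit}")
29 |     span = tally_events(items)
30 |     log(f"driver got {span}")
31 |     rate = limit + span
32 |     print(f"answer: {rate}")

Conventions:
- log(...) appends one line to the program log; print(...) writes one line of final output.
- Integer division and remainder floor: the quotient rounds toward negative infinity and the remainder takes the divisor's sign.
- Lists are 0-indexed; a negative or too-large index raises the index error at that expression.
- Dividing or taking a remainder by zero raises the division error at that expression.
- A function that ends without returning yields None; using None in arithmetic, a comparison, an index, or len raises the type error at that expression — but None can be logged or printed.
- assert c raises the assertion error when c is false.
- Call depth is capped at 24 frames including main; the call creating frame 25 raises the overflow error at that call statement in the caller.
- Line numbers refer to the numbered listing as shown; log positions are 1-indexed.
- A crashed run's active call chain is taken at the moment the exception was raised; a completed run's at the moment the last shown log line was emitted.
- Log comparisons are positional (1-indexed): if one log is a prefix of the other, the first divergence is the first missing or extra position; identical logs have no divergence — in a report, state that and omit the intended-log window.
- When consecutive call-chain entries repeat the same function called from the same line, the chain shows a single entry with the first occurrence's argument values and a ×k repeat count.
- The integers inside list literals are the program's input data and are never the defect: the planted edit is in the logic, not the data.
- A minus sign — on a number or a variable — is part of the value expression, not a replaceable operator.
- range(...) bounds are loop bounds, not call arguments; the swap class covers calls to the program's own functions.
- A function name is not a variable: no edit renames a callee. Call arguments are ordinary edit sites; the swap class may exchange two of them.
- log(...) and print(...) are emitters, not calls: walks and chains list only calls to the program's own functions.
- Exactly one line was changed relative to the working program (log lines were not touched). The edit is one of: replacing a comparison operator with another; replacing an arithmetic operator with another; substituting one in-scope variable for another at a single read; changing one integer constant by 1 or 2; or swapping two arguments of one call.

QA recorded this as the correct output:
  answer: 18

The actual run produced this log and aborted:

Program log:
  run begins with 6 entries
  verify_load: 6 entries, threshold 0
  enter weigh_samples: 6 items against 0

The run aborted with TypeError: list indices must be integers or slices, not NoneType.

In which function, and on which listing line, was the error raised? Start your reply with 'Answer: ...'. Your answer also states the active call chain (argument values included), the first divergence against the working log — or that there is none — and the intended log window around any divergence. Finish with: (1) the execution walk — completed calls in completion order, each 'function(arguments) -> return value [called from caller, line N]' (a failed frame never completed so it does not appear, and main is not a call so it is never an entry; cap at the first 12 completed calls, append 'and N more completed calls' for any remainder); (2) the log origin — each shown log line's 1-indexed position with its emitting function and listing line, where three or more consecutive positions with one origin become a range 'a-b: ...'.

Answer: the error was raised in verify_load, line 11.
Key fact: At log position 2 the runs split — shown 'verify_load: 6 entries, threshold 0', but the working version logs 'verify_load: 6 entries, threshold -1'.
Call chain: main -> verify_load([-2, 11, 6, -1, -1, 7], 0) (called at line 27).
First divergence: position 2 — shown 'verify_load: 6 entries, threshold 0', intended 'verify_load: 6 entries, threshold -1'.
Intended log window:
  1: run begins with 6 entries
  2: verify_load: 6 entries, threshold -1
  3: enter weigh_samples: 6 items against -1
Execution walk:
  weigh_samples([-2, 11, 6, -1, -1, 7], 0) -> None  [called from verify_load, line 10]
Origin of each log line:
  1: logged in main at line 26
  2: logged in verify_load at line 9
  3: logged in weigh_samples at line 2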